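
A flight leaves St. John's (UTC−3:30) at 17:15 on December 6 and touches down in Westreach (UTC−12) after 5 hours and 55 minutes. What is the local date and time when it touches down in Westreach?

Convert departure to UTC: 17:15 + 3:30 = 20:45 UTC on Dec 6.
Add 5 hours and 55 minutes travel time → 02:40 UTC (Dec 7).
Westreach is UTC−12:00, so local arrival = 02:40 − 12:00 = 14:40 on Dec 6.

14:40 on December 6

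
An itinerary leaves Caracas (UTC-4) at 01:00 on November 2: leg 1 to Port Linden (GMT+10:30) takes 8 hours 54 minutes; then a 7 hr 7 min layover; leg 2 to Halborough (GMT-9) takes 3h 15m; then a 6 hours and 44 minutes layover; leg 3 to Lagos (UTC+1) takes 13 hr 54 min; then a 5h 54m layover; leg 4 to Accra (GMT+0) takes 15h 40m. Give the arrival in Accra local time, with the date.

Convert departure to UTC: 01:00 + 4:00 = 05:00 UTC on Nov 2.
Add 8 hours 54 minutes leg 1 → 13:54 UTC.
Add 7 hours and 7 minutes layover in Port Linden → 21:01 UTC.
Add 3 hours and 15 minutes leg 2 → 00:16 UTC (Nov 3).
Add 6 hours 44 minutes layover in Halborough → 07:00 UTC.
Add 13 hours and 54 minutes leg 3 → 20:54 UTC.
Add 5 hours and 54 minutes layover in Lagos → 02:48 UTC (Nov 4).
Add 15 hours 40 minutes leg 4 → 18:28 UTC.
Accra is UTC+0, so local arrival is the same: 18:28 on Nov 4.

18:28 on Nov 4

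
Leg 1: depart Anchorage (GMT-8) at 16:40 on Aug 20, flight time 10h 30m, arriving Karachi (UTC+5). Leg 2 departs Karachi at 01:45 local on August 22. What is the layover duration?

9 hours 35 minutes

Convert departure to UTC: 16:40 + 8:00 = 00:40 UTC on Aug 21.
Add 10 hours and 30 minutes flight time → 11:10 UTC.
Karachi is UTC+5:00, so local arrival = 11:10 + 5:00 = 16:10 on Aug 21.
Layover = 01:45 − 16:10 (+1 day) = 9 hours 35 minutes.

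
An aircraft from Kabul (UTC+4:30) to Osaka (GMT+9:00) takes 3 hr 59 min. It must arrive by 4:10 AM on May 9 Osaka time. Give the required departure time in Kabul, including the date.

7:41 PM on May 8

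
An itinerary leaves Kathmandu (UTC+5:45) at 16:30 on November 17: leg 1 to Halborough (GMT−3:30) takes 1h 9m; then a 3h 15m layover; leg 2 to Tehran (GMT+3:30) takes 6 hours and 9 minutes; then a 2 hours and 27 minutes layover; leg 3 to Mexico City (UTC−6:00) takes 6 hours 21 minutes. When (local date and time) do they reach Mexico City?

00:06 on November 18

Convert departure to UTC: 16:30 − 5:45 = 10:45 UTC on Nov 17.
Add 1 hour 9 minutes leg 1 → 11:54 UTC.
Add 3 hours 15 minutes layover in Halborough → 15:09 UTC.
Add 6 hours and 9 minutes leg 2 → 21:18 UTC.
Add 2 hours 27 minutes layover in Tehran → 23:45 UTC.
Add 6 hours 21 minutes leg 3 → 06:06 UTC (Nov 18).
Mexico City is UTC−6:00, so local arrival = 06:06 − 6:00 = 00:06 on Nov 18.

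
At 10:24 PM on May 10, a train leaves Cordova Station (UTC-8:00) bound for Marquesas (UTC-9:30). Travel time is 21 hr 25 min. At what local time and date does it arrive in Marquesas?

6:19 PM on May 11

Marquesas is 1:30 behind Cordova Station.
After 21 hours and 25 minutes it is 7:49 PM (May 11) in Cordova Station.
Shift by the zone difference: 7:49 PM − 1:30 = 6:19 PM on May 11 in Marquesas.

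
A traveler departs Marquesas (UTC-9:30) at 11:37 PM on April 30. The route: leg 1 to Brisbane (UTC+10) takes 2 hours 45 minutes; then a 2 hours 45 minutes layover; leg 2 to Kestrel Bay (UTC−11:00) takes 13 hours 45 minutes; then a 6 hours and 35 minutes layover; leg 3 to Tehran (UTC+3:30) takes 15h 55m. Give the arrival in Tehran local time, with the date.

6:22 AM on May 3

Convert departure to UTC: 11:37 PM + 9:30 = 9:07 AM UTC on May 1.
Add 2 hours and 45 minutes leg 1 → 11:52 AM UTC.
Add 2 hours and 45 minutes layover in Brisbane → 2:37 PM UTC.
Add 13 hours and 45 minutes leg 2 → 4:22 AM UTC (May 2).
Add 6 hours 35 minutes layover in Kestrel Bay → 10:57 AM UTC.
Add 15 hours 55 minutes leg 3 → 2:52 AM UTC (May 3).
Tehran is UTC+3:30, so local arrival = 2:52 AM + 3:30 = 6:22 AM on May 3.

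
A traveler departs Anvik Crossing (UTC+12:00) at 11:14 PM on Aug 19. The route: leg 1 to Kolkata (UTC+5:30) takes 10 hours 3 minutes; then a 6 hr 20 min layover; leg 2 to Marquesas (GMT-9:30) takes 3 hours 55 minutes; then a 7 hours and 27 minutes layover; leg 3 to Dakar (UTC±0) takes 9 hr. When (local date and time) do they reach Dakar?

11:59 PM on August 20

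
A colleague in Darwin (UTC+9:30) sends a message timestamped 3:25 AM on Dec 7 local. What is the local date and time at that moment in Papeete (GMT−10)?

7:55 AM on December 6

Papeete is 19:30 behind Darwin.
Shift by the zone difference: 3:25 AM − 19:30 = 7:55 AM on Dec 6 in Papeete.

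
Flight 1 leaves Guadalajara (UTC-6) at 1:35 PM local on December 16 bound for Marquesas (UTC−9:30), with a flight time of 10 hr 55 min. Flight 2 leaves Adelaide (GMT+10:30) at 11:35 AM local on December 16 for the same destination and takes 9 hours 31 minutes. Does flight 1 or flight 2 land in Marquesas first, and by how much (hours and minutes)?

the second, by 19 hours 54 minutes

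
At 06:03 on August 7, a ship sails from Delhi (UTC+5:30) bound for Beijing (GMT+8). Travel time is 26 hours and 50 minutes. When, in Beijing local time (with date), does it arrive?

11:23 on August 8

Convert departure to UTC: 06:03 − 5:30 = 00:33 UTC on Aug 7.
Add 26 hours 50 minutes travel time → 03:23 UTC (Aug 8).
Beijing is UTC+8:00, so local arrival = 03:23 + 8:00 = 11:23 on Aug 8.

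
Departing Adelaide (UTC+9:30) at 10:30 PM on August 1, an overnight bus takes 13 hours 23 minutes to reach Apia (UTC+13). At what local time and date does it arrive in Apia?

3:23 PM on August 2

Convert departure to UTC: 10:30 PM − 9:30 = 1:00 PM UTC on Aug 1.
Add 13 hours and 23 minutes travel time → 2:23 AM UTC (Aug 2).
Apia is UTC+13:00, so local arrival = 2:23 AM + 13:00 = 3:23 PM on Aug 2.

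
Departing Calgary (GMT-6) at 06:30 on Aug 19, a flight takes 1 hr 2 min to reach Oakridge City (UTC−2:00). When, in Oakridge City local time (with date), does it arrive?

Convert departure to UTC: 06:30 + 6:00 = 12:30 UTC on Aug 19.
Add 1 hour and 2 minutes travel time → 13:32 UTC.
Oakridge City is UTC−2:00, so local arrival = 13:32 − 2:00 = 11:32 on Aug 19.

11:32 on August 19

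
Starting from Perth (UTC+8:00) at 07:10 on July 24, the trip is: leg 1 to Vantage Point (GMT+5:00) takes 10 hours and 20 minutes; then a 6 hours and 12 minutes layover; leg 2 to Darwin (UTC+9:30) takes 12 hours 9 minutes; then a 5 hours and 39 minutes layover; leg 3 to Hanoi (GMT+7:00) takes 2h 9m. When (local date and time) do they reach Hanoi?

Convert departure to UTC: 07:10 − 8:00 = 23:10 UTC on Jul 23.
Add 10 hours 20 minutes leg 1 → 09:30 UTC (Jul 24).
Add 6 hours and 12 minutes layover in Vantage Point → 15:42 UTC.
Add 12 hours 9 minutes leg 2 → 03:51 UTC (Jul 25).
Add 5 hours and 39 minutes layover in Darwin → 09:30 UTC.
Add 2 hours and 9 minutes leg 3 → 11:39 UTC.
Hanoi is UTC+7:00, so local arrival = 11:39 + 7:00 = 18:39 on Jul 25.

18:39 on July 25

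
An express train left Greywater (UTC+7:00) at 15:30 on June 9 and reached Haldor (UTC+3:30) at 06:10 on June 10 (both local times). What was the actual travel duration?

Departure in UTC: 15:30 − 7:00 = 08:30 on Jun 9.
Arrival in UTC: 06:10 − 3:30 = 02:40 on Jun 10.
Elapsed = 02:40 − 08:30 (+1 day) = 18 hours 10 minutes.

18 hours 10 minutes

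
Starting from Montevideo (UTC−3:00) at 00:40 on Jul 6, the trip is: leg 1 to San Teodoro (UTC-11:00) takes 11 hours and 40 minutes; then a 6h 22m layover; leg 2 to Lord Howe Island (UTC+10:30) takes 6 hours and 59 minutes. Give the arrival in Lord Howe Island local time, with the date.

Convert departure to UTC: 00:40 + 3:00 = 03:40 UTC on Jul 6.
Add 11 hours 40 minutes leg 1 → 15:20 UTC.
Add 6 hours and 22 minutes layover in San Teodoro → 21:42 UTC.
Add 6 hours 59 minutes leg 2 → 04:41 UTC (Jul 7).
Lord Howe Island is UTC+10:30, so local arrival = 04:41 + 10:30 = 15:11 on Jul 7.

15:11 on Jul 7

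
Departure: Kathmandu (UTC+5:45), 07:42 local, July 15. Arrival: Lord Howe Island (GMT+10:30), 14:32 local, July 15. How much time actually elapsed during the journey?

Departure in UTC: 07:42 − 5:45 = 01:57 on Jul 15.
Arrival in UTC: 14:32 − 10:30 = 04:02 on Jul 15.
Elapsed = 04:02 − 01:57 = 2 hours 5 minutes.

2 hours 5 minutes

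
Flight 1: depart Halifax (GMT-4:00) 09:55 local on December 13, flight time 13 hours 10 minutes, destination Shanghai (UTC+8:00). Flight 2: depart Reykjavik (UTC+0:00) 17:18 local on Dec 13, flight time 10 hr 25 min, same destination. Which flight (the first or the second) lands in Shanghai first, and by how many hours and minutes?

the first, by 38 minutes

Flight 1 in UTC: 09:55 + 4:00 = 13:55 on Dec 13.
+13 hours and 10 minutes → arrive 03:05 UTC on Dec 14.
Flight 2 departs at 17:18 UTC (Dec 13).
+10 hours and 25 minutes → arrive 03:43 UTC on Dec 14.
Flight 1 lands earlier by 38 minutes.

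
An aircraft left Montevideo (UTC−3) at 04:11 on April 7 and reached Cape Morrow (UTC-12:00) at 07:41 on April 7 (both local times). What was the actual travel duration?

Departure in UTC: 04:11 + 3:00 = 07:11 on Apr 7.
Arrival in UTC: 07:41 + 12:00 = 19:41 on Apr 7.
Elapsed = 19:41 − 07:11 = 12 hours 30 minutes.

12 hours 30 minutes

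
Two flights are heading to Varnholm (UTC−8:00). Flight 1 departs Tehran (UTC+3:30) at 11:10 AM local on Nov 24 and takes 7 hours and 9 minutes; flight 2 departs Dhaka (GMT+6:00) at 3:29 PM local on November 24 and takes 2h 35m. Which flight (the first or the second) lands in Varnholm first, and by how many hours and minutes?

Flight 1 in UTC: 11:10 AM − 3:30 = 7:40 AM on Nov 24.
+7 hours and 9 minutes → arrive 2:49 PM UTC on Nov 24.
Flight 2 in UTC: 3:29 PM − 6:00 = 9:29 AM on Nov 24.
+2 hours and 35 minutes → arrive 12:04 PM UTC on Nov 24.
Flight 2 lands earlier by 2 hours 45 minutes.

the second, by 2 hours 45 minutes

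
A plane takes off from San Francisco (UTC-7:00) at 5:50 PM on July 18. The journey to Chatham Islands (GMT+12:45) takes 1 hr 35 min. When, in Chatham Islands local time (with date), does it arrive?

3:10 PM on Jul 19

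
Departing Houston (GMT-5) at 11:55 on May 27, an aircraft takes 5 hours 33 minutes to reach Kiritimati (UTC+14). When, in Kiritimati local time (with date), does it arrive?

12:28 on May 28

Convert departure to UTC: 11:55 + 5:00 = 16:55 UTC on May 27.
Add 5 hours 33 minutes travel time → 22:28 UTC.
Kiritimati is UTC+14:00, so local arrival = 22:28 + 14:00 = 12:28 on May 28.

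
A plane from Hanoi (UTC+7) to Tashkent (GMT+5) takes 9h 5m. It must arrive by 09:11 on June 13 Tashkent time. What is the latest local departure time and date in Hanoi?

02:06 on June 13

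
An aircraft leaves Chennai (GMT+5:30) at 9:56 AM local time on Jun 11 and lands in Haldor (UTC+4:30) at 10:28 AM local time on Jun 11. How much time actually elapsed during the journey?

Departure in UTC: 9:56 AM − 5:30 = 4:26 AM on Jun 11.
Arrival in UTC: 10:28 AM − 4:30 = 5:58 AM on Jun 11.
Elapsed = 5:58 AM − 4:26 AM = 1 hour 32 minutes.

1 hour 32 minutes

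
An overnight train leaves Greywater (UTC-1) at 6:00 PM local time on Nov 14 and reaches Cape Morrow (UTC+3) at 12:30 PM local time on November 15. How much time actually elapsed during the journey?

14 hours 30 minutes

Departure in UTC: 6:00 PM + 1:00 = 7:00 PM on Nov 14.
Arrival in UTC: 12:30 PM − 3:00 = 9:30 AM on Nov 15.
Elapsed = 9:30 AM − 7:00 PM (+1 day) = 14 hours 30 minutes.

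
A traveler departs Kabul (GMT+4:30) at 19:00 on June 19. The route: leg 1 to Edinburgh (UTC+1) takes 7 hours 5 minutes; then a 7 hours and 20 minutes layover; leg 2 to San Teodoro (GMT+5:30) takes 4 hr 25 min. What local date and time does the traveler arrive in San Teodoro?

14:50 on June 20

Convert departure to UTC: 19:00 − 4:30 = 14:30 UTC on Jun 19.
Add 7 hours and 5 minutes leg 1 → 21:35 UTC.
Add 7 hours 20 minutes layover in Edinburgh → 04:55 UTC (Jun 20).
Add 4 hours 25 minutes leg 2 → 09:20 UTC.
San Teodoro is UTC+5:30, so local arrival = 09:20 + 5:30 = 14:50 on Jun 20.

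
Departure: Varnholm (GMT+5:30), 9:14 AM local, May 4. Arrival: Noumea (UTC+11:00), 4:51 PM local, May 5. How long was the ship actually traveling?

Noumea is 5:30 ahead of Varnholm.
Clock-face elapsed time (ignoring zones) is 31 hours 37 minutes.
Actual elapsed = 31 hours 37 minutes − 5:30 = 26 hours 7 minutes.

26 hours 7 minutes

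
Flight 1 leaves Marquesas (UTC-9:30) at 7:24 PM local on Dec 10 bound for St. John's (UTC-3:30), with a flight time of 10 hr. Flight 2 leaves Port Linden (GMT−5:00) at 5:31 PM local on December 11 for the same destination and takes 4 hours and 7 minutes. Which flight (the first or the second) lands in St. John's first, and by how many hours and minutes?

Flight 1 in UTC: 7:24 PM + 9:30 = 4:54 AM on Dec 11.
+10 hours → arrive 2:54 PM UTC on Dec 11.
Flight 2 in UTC: 5:31 PM + 5:00 = 10:31 PM on Dec 11.
+4 hours and 7 minutes → arrive 2:38 AM UTC on Dec 12.
Flight 1 lands earlier by 11 hours 44 minutes.

the first, by 11 hours 44 minutes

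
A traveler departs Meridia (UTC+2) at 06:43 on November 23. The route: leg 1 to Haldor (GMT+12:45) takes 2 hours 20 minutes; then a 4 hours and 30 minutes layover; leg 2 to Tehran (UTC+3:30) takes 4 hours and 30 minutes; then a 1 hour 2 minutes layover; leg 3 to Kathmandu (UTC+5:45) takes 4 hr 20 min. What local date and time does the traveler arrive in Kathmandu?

03:10 on November 24

Convert departure to UTC: 06:43 − 2:00 = 04:43 UTC on Nov 23.
Add 2 hours and 20 minutes leg 1 → 07:03 UTC.
Add 4 hours and 30 minutes layover in Haldor → 11:33 UTC.
Add 4 hours and 30 minutes leg 2 → 16:03 UTC.
Add 1 hour 2 minutes layover in Tehran → 17:05 UTC.
Add 4 hours 20 minutes leg 3 → 21:25 UTC.
Kathmandu is UTC+5:45, so local arrival = 21:25 + 5:45 = 03:10 on Nov 24.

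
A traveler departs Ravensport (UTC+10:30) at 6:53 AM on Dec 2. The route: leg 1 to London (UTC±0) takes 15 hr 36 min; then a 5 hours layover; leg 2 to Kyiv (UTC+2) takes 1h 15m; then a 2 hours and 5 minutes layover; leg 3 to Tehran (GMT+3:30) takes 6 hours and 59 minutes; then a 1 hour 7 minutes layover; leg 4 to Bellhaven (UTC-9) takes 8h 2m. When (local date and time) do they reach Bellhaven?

Convert departure to UTC: 6:53 AM − 10:30 = 8:23 PM UTC on Dec 1.
Add 15 hours 36 minutes leg 1 → 11:59 AM UTC (Dec 2).
Add 5 hours layover in London → 4:59 PM UTC.
Add 1 hour 15 minutes leg 2 → 6:14 PM UTC.
Add 2 hours and 5 minutes layover in Kyiv → 8:19 PM UTC.
Add 6 hours 59 minutes leg 3 → 3:18 AM UTC (Dec 3).
Add 1 hour 7 minutes layover in Tehran → 4:25 AM UTC.
Add 8 hours and 2 minutes leg 4 → 12:27 PM UTC.
Bellhaven is UTC−9:00, so local arrival = 12:27 PM − 9:00 = 3:27 AM on Dec 3.

3:27 AM on Dec 3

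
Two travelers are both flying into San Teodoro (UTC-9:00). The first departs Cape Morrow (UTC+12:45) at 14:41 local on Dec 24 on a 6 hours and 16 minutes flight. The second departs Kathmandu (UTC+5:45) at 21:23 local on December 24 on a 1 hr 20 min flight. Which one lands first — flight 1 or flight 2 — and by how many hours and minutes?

the first, by 8 hours 46 minutes

Flight 1 in UTC: 14:41 − 12:45 = 01:56 on Dec 24.
+6 hours and 16 minutes → arrive 08:12 UTC on Dec 24.
Flight 2 in UTC: 21:23 − 5:45 = 15:38 on Dec 24.
+1 hour 20 minutes → arrive 16:58 UTC on Dec 24.
Flight 1 lands earlier by 8 hours 46 minutes.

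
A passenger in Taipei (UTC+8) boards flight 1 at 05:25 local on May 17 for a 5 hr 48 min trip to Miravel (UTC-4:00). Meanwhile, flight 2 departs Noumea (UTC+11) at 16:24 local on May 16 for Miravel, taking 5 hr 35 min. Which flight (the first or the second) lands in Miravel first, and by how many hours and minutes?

the second, by 16 hours 14 minutes

Flight 1 in UTC: 05:25 − 8:00 = 21:25 on May 16.
+5 hours 48 minutes → arrive 03:13 UTC on May 17.
Flight 2 in UTC: 16:24 − 11:00 = 05:24 on May 16.
+5 hours 35 minutes → arrive 10:59 UTC on May 16.
Flight 2 lands earlier by 16 hours 14 minutes.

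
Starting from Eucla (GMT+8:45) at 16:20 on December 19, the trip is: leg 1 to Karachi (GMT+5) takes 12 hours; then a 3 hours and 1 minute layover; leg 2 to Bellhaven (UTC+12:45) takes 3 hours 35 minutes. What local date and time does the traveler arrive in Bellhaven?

14:56 on December 20

Convert departure to UTC: 16:20 − 8:45 = 07:35 UTC on Dec 19.
Add 12 hours leg 1 → 19:35 UTC.
Add 3 hours 1 minute layover in Karachi → 22:36 UTC.
Add 3 hours and 35 minutes leg 2 → 02:11 UTC (Dec 20).
Bellhaven is UTC+12:45, so local arrival = 02:11 + 12:45 = 14:56 on Dec 20.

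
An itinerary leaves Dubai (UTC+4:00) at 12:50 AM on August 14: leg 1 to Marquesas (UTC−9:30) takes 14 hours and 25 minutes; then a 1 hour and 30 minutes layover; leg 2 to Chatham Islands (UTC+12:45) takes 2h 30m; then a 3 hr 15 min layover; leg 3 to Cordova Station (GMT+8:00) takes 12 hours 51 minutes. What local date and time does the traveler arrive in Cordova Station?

Convert departure to UTC: 12:50 AM − 4:00 = 8:50 PM UTC on Aug 13.
Add 14 hours and 25 minutes leg 1 → 11:15 AM UTC (Aug 14).
Add 1 hour 30 minutes layover in Marquesas → 12:45 PM UTC.
Add 2 hours 30 minutes leg 2 → 3:15 PM UTC.
Add 3 hours 15 minutes layover in Chatham Islands → 6:30 PM UTC.
Add 12 hours and 51 minutes leg 3 → 7:21 AM UTC (Aug 15).
Cordova Station is UTC+8:00, so local arrival = 7:21 AM + 8:00 = 3:21 PM on Aug 15.

3:21 PM on August 15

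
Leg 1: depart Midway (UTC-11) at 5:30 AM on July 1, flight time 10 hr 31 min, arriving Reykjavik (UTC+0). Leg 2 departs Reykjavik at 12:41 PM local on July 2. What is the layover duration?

Convert departure to UTC: 5:30 AM + 11:00 = 4:30 PM UTC on Jul 1.
Add 10 hours and 31 minutes flight time → 3:01 AM UTC (Jul 2).
Reykjavik is UTC+0, so local arrival is the same: 3:01 AM on Jul 2.
Layover = 12:41 PM − 3:01 AM = 9 hours 40 minutes.

9 hours 40 minutes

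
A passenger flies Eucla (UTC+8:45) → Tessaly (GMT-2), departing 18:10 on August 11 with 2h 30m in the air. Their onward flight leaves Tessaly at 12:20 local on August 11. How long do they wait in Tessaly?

Convert departure to UTC: 18:10 − 8:45 = 09:25 UTC on Aug 11.
Add 2 hours 30 minutes flight time → 11:55 UTC.
Tessaly is UTC−2:00, so local arrival = 11:55 − 2:00 = 09:55 on Aug 11.
Layover = 12:20 − 09:55 = 2 hours 25 minutes.

2 hours 25 minutes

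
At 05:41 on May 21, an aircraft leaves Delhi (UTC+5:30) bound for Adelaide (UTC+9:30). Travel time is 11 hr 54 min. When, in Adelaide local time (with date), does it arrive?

21:35 on May 21

Convert departure to UTC: 05:41 − 5:30 = 00:11 UTC on May 21.
Add 11 hours 54 minutes travel time → 12:05 UTC.
Adelaide is UTC+9:30, so local arrival = 12:05 + 9:30 = 21:35 on May 21.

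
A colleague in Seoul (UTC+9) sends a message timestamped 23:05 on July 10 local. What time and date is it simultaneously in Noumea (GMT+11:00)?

Noumea is 2:00 ahead of Seoul.
Shift by the zone difference: 23:05 + 2:00 = 01:05 on Jul 11 in Noumea.

01:05 on Jul 11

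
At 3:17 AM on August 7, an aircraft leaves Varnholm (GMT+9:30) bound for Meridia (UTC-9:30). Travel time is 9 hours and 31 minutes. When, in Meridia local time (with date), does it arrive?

5:48 PM on August 6

Convert departure to UTC: 3:17 AM − 9:30 = 5:47 PM UTC on Aug 6.
Add 9 hours 31 minutes travel time → 3:18 AM UTC (Aug 7).
Meridia is UTC−9:30, so local arrival = 3:18 AM − 9:30 = 5:48 PM on Aug 6.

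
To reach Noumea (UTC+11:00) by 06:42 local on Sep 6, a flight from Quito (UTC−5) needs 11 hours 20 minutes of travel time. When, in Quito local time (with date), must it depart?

03:22 on September 5

Target arrival in UTC: 06:42 − 11:00 = 19:42 on Sep 5.
Subtract 11 hours 20 minutes → departure 08:22 UTC on Sep 5.
Quito is UTC−5:00: 08:22 − 5:00 = 03:22 on Sep 5.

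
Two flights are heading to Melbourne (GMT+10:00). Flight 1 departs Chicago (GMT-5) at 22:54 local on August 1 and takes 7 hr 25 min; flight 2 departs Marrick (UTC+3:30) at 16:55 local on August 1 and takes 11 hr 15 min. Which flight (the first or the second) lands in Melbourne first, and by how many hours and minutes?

Flight 1 in UTC: 22:54 + 5:00 = 03:54 on Aug 2.
+7 hours 25 minutes → arrive 11:19 UTC on Aug 2.
Flight 2 in UTC: 16:55 − 3:30 = 13:25 on Aug 1.
+11 hours 15 minutes → arrive 00:40 UTC on Aug 2.
Flight 2 lands earlier by 10 hours 39 minutes.

the second, by 10 hours 39 minutes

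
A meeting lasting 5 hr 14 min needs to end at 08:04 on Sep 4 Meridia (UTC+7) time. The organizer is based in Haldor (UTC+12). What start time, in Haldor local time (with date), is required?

07:50 on Sep 4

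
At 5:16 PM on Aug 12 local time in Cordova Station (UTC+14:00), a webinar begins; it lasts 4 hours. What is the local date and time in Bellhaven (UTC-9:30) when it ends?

Convert start to UTC: 5:16 PM − 14:00 = 3:16 AM UTC on Aug 12.
Add 4 hours duration → 7:16 AM UTC.
Bellhaven is UTC−9:30, so local end time = 7:16 AM − 9:30 = 9:46 PM on Aug 11.

9:46 PM on August 11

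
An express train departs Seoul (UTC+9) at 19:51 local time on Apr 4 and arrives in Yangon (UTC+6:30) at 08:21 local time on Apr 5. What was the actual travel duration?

15 hours

Yangon is 2:30 behind Seoul.
Clock-face elapsed time (ignoring zones) is 12 hours 30 minutes.
Actual elapsed = 12 hours 30 minutes + 2:30 = 15 hours.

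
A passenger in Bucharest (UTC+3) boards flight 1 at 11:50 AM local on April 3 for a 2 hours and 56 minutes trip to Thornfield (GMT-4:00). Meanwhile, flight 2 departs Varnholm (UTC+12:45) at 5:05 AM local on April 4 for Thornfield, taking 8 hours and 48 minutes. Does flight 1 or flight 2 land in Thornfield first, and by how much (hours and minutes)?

Flight 1 in UTC: 11:50 AM − 3:00 = 8:50 AM on Apr 3.
+2 hours and 56 minutes → arrive 11:46 AM UTC on Apr 3.
Flight 2 in UTC: 5:05 AM − 12:45 = 4:20 PM on Apr 3.
+8 hours and 48 minutes → arrive 1:08 AM UTC on Apr 4.
Flight 1 lands earlier by 13 hours 22 minutes.

the first, by 13 hours 22 minutes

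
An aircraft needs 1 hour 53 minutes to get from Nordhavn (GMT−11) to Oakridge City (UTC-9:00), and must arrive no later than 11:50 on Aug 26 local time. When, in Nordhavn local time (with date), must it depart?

07:57 on Aug 26

Target arrival in UTC: 11:50 + 9:00 = 20:50 on Aug 26.
Subtract 1 hour 53 minutes → departure 18:57 UTC on Aug 26.
Nordhavn is UTC−11:00: 18:57 − 11:00 = 07:57 on Aug 26.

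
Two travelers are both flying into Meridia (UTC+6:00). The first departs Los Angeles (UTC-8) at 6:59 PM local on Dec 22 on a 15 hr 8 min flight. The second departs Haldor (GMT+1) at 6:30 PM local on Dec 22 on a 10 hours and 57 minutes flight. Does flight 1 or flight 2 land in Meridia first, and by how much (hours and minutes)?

Flight 1 in UTC: 6:59 PM + 8:00 = 2:59 AM on Dec 23.
+15 hours 8 minutes → arrive 6:07 PM UTC on Dec 23.
Flight 2 in UTC: 6:30 PM − 1:00 = 5:30 PM on Dec 22.
+10 hours 57 minutes → arrive 4:27 AM UTC on Dec 23.
Flight 2 lands earlier by 13 hours 40 minutes.

the second, by 13 hours 40 minutes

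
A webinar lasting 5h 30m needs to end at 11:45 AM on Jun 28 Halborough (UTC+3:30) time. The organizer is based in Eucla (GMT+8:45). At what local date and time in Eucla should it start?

11:30 AM on June 28

Target end time in UTC: 11:45 AM − 3:30 = 8:15 AM on Jun 28.
Subtract 5 hours 30 minutes → start 2:45 AM UTC on Jun 28.
Eucla is UTC+8:45: 2:45 AM + 8:45 = 11:30 AM on Jun 28.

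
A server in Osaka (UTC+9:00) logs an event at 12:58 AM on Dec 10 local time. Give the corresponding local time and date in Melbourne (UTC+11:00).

2:58 AM on Dec 10

In UTC: 12:58 AM − 9:00 = 3:58 PM on Dec 9.
Melbourne is UTC+11:00: 3:58 PM + 11:00 = 2:58 AM on Dec 10.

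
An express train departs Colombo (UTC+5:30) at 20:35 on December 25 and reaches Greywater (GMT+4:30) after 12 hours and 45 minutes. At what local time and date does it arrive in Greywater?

Convert departure to UTC: 20:35 − 5:30 = 15:05 UTC on Dec 25.
Add 12 hours 45 minutes travel time → 03:50 UTC (Dec 26).
Greywater is UTC+4:30, so local arrival = 03:50 + 4:30 = 08:20 on Dec 26.

08:20 on December 26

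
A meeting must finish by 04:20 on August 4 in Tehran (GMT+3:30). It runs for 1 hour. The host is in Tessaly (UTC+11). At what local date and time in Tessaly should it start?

Target end time in UTC: 04:20 − 3:30 = 00:50 on Aug 4.
Subtract 1 hour → start 23:50 UTC on Aug 3.
Tessaly is UTC+11:00: 23:50 + 11:00 = 10:50 on Aug 4.

10:50 on Aug 4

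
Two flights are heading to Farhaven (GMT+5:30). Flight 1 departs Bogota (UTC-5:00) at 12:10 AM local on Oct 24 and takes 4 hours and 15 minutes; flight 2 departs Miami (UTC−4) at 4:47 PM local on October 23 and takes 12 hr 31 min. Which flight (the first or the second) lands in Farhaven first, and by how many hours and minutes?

Flight 1 in UTC: 12:10 AM + 5:00 = 5:10 AM on Oct 24.
+4 hours and 15 minutes → arrive 9:25 AM UTC on Oct 24.
Flight 2 in UTC: 4:47 PM + 4:00 = 8:47 PM on Oct 23.
+12 hours 31 minutes → arrive 9:18 AM UTC on Oct 24.
Flight 2 lands earlier by 7 minutes.

the second, by 7 minutes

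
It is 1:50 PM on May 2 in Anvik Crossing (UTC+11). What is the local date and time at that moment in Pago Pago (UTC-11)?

3:50 PM on May 1

In UTC: 1:50 PM − 11:00 = 2:50 AM on May 2.
Pago Pago is UTC−11:00: 2:50 AM − 11:00 = 3:50 PM on May 1.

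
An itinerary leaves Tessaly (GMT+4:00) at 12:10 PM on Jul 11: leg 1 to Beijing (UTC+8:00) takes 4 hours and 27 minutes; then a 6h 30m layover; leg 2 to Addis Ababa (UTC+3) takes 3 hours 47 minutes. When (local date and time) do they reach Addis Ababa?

Convert departure to UTC: 12:10 PM − 4:00 = 8:10 AM UTC on Jul 11.
Add 4 hours 27 minutes leg 1 → 12:37 PM UTC.
Add 6 hours 30 minutes layover in Beijing → 7:07 PM UTC.
Add 3 hours 47 minutes leg 2 → 10:54 PM UTC.
Addis Ababa is UTC+3:00, so local arrival = 10:54 PM + 3:00 = 1:54 AM on Jul 12.

1:54 AM on July 12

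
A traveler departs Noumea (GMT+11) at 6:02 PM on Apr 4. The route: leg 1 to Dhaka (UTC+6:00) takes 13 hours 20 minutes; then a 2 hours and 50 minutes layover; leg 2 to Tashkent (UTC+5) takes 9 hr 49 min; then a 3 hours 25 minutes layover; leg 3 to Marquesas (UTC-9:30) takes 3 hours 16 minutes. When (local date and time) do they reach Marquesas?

Convert departure to UTC: 6:02 PM − 11:00 = 7:02 AM UTC on Apr 4.
Add 13 hours 20 minutes leg 1 → 8:22 PM UTC.
Add 2 hours and 50 minutes layover in Dhaka → 11:12 PM UTC.
Add 9 hours 49 minutes leg 2 → 9:01 AM UTC (Apr 5).
Add 3 hours 25 minutes layover in Tashkent → 12:26 PM UTC.
Add 3 hours and 16 minutes leg 3 → 3:42 PM UTC.
Marquesas is UTC−9:30, so local arrival = 3:42 PM − 9:30 = 6:12 AM on Apr 5.

6:12 AM on Apr 5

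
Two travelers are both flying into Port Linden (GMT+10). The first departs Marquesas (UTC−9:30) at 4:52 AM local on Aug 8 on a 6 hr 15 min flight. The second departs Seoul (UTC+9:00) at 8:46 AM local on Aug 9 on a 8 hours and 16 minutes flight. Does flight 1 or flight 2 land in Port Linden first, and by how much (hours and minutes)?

the first, by 11 hours 25 minutes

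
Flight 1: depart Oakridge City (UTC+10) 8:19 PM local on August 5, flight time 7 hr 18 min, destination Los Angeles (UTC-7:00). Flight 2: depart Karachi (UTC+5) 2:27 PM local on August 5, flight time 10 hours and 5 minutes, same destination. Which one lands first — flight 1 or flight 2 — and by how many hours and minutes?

the first, by 1 hour 55 minutes

Flight 1 in UTC: 8:19 PM − 10:00 = 10:19 AM on Aug 5.
+7 hours and 18 minutes → arrive 5:37 PM UTC on Aug 5.
Flight 2 in UTC: 2:27 PM − 5:00 = 9:27 AM on Aug 5.
+10 hours 5 minutes → arrive 7:32 PM UTC on Aug 5.
Flight 1 lands earlier by 1 hour 55 minutes.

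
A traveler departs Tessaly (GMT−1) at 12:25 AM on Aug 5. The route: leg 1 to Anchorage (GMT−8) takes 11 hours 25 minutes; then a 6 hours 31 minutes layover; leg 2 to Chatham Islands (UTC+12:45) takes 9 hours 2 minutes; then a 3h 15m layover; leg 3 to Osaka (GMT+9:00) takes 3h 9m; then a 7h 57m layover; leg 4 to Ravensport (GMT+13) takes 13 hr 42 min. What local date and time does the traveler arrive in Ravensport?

Convert departure to UTC: 12:25 AM + 1:00 = 1:25 AM UTC on Aug 5.
Add 11 hours 25 minutes leg 1 → 12:50 PM UTC.
Add 6 hours 31 minutes layover in Anchorage → 7:21 PM UTC.
Add 9 hours 2 minutes leg 2 → 4:23 AM UTC (Aug 6).
Add 3 hours and 15 minutes layover in Chatham Islands → 7:38 AM UTC.
Add 3 hours and 9 minutes leg 3 → 10:47 AM UTC.
Add 7 hours 57 minutes layover in Osaka → 6:44 PM UTC.
Add 13 hours and 42 minutes leg 4 → 8:26 AM UTC (Aug 7).
Ravensport is UTC+13:00, so local arrival = 8:26 AM + 13:00 = 9:26 PM on Aug 7.

9:26 PM on August 7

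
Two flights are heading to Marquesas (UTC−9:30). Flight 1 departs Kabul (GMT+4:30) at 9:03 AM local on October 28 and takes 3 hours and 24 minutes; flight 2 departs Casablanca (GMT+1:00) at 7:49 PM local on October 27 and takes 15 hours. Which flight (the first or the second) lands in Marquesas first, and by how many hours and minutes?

the first, by 1 hour 52 minutes

Flight 1 in UTC: 9:03 AM − 4:30 = 4:33 AM on Oct 28.
+3 hours 24 minutes → arrive 7:57 AM UTC on Oct 28.
Flight 2 in UTC: 7:49 PM − 1:00 = 6:49 PM on Oct 27.
+15 hours → arrive 9:49 AM UTC on Oct 28.
Flight 1 lands earlier by 1 hour 52 minutes.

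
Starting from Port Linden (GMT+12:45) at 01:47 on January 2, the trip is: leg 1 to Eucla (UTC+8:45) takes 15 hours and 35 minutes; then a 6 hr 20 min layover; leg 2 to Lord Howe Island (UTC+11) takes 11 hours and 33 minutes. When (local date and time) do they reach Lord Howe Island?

09:30 on January 3

Convert departure to UTC: 01:47 − 12:45 = 13:02 UTC on Jan 1.
Add 15 hours and 35 minutes leg 1 → 04:37 UTC (Jan 2).
Add 6 hours and 20 minutes layover in Eucla → 10:57 UTC.
Add 11 hours and 33 minutes leg 2 → 22:30 UTC.
Lord Howe Island is UTC+11:00, so local arrival = 22:30 + 11:00 = 09:30 on Jan 3.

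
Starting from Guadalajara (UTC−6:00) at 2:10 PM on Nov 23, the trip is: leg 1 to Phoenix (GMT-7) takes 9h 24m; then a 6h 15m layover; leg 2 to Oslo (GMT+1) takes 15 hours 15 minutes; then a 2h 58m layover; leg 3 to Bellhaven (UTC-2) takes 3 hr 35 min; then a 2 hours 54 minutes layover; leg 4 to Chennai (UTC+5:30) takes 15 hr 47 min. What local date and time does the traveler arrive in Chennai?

Convert departure to UTC: 2:10 PM + 6:00 = 8:10 PM UTC on Nov 23.
Add 9 hours 24 minutes leg 1 → 5:34 AM UTC (Nov 24).
Add 6 hours 15 minutes layover in Phoenix → 11:49 AM UTC.
Add 15 hours and 15 minutes leg 2 → 3:04 AM UTC (Nov 25).
Add 2 hours 58 minutes layover in Oslo → 6:02 AM UTC.
Add 3 hours 35 minutes leg 3 → 9:37 AM UTC.
Add 2 hours 54 minutes layover in Bellhaven → 12:31 PM UTC.
Add 15 hours and 47 minutes leg 4 → 4:18 AM UTC (Nov 26).
Chennai is UTC+5:30, so local arrival = 4:18 AM + 5:30 = 9:48 AM on Nov 26.

9:48 AM on November 26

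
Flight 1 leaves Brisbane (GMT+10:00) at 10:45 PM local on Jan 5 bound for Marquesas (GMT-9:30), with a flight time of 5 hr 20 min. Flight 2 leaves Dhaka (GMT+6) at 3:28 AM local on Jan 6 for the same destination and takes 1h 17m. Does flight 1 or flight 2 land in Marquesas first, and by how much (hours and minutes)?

the first, by 4 hours 40 minutes

Flight 1 in UTC: 10:45 PM − 10:00 = 12:45 PM on Jan 5.
+5 hours 20 minutes → arrive 6:05 PM UTC on Jan 5.
Flight 2 in UTC: 3:28 AM − 6:00 = 9:28 PM on Jan 5.
+1 hour and 17 minutes → arrive 10:45 PM UTC on Jan 5.
Flight 1 lands earlier by 4 hours 40 minutes.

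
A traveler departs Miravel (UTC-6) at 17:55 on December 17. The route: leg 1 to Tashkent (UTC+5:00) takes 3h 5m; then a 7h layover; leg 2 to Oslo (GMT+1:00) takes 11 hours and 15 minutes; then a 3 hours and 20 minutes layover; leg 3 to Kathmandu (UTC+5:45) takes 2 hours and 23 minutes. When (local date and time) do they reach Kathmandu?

Convert departure to UTC: 17:55 + 6:00 = 23:55 UTC on Dec 17.
Add 3 hours and 5 minutes leg 1 → 03:00 UTC (Dec 18).
Add 7 hours layover in Tashkent → 10:00 UTC.
Add 11 hours 15 minutes leg 2 → 21:15 UTC.
Add 3 hours 20 minutes layover in Oslo → 00:35 UTC (Dec 19).
Add 2 hours 23 minutes leg 3 → 02:58 UTC.
Kathmandu is UTC+5:45, so local arrival = 02:58 + 5:45 = 08:43 on Dec 19.

08:43 on December 19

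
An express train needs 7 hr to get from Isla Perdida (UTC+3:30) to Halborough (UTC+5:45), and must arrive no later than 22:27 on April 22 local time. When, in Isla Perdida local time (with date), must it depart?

Target arrival in UTC: 22:27 − 5:45 = 16:42 on Apr 22.
Subtract 7 hours → departure 09:42 UTC on Apr 22.
Isla Perdida is UTC+3:30: 09:42 + 3:30 = 13:12 on Apr 22.

13:12 on April 22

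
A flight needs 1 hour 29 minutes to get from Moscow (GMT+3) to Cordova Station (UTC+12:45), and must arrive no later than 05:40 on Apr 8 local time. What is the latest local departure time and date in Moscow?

18:26 on Apr 7

Target arrival in UTC: 05:40 − 12:45 = 16:55 on Apr 7.
Subtract 1 hour 29 minutes → departure 15:26 UTC on Apr 7.
Moscow is UTC+3:00: 15:26 + 3:00 = 18:26 on Apr 7.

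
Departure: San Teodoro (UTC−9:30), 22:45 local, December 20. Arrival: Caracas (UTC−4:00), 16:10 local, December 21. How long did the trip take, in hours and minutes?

11 hours 55 minutes

Departure in UTC: 22:45 + 9:30 = 08:15 on Dec 21.
Arrival in UTC: 16:10 + 4:00 = 20:10 on Dec 21.
Elapsed = 20:10 − 08:15 = 11 hours 55 minutes.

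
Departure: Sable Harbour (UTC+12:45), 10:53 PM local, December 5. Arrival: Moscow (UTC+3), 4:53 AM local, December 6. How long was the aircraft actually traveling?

15 hours 45 minutes

Departure in UTC: 10:53 PM − 12:45 = 10:08 AM on Dec 5.
Arrival in UTC: 4:53 AM − 3:00 = 1:53 AM on Dec 6.
Elapsed = 1:53 AM − 10:08 AM (+1 day) = 15 hours 45 minutes.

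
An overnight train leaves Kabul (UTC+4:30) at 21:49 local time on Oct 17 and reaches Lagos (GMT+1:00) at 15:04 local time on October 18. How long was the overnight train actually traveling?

20 hours 45 minutes

Departure in UTC: 21:49 − 4:30 = 17:19 on Oct 17.
Arrival in UTC: 15:04 − 1:00 = 14:04 on Oct 18.
Elapsed = 14:04 − 17:19 (+1 day) = 20 hours 45 minutes.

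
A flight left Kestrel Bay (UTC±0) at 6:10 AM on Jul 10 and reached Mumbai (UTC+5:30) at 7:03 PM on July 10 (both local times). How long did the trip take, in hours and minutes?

Departure is already UTC: 6:10 AM on Jul 10.
Arrival in UTC: 7:03 PM − 5:30 = 1:33 PM on Jul 10.
Elapsed = 1:33 PM − 6:10 AM = 7 hours 23 minutes.

7 hours 23 minutes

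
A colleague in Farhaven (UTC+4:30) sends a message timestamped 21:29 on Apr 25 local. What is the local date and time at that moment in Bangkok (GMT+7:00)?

23:59 on April 25

Bangkok is 2:30 ahead of Farhaven.
Shift by the zone difference: 21:29 + 2:30 = 23:59 on Apr 25 in Bangkok.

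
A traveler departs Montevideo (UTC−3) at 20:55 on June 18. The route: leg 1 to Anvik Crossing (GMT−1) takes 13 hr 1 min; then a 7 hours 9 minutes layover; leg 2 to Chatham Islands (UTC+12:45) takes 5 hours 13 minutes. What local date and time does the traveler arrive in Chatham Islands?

Convert departure to UTC: 20:55 + 3:00 = 23:55 UTC on Jun 18.
Add 13 hours 1 minute leg 1 → 12:56 UTC (Jun 19).
Add 7 hours and 9 minutes layover in Anvik Crossing → 20:05 UTC.
Add 5 hours and 13 minutes leg 2 → 01:18 UTC (Jun 20).
Chatham Islands is UTC+12:45, so local arrival = 01:18 + 12:45 = 14:03 on Jun 20.

14:03 on June 20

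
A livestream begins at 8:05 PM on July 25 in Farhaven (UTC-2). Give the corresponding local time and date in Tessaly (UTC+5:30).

3:35 AM on July 26

In UTC: 8:05 PM + 2:00 = 10:05 PM on Jul 25.
Tessaly is UTC+5:30: 10:05 PM + 5:30 = 3:35 AM on Jul 26.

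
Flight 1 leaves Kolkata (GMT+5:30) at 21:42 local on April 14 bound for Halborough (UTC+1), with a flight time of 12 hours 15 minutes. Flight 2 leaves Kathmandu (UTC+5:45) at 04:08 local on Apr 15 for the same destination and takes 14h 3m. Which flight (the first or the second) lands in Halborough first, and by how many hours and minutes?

Flight 1 in UTC: 21:42 − 5:30 = 16:12 on Apr 14.
+12 hours 15 minutes → arrive 04:27 UTC on Apr 15.
Flight 2 in UTC: 04:08 − 5:45 = 22:23 on Apr 14.
+14 hours 3 minutes → arrive 12:26 UTC on Apr 15.
Flight 1 lands earlier by 7 hours 59 minutes.

the first, by 7 hours 59 minutes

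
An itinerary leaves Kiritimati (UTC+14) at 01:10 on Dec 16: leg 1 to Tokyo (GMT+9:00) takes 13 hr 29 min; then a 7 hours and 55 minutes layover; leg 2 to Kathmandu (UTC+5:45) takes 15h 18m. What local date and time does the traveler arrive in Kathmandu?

05:37 on Dec 17

Convert departure to UTC: 01:10 − 14:00 = 11:10 UTC on Dec 15.
Add 13 hours and 29 minutes leg 1 → 00:39 UTC (Dec 16).
Add 7 hours 55 minutes layover in Tokyo → 08:34 UTC.
Add 15 hours and 18 minutes leg 2 → 23:52 UTC.
Kathmandu is UTC+5:45, so local arrival = 23:52 + 5:45 = 05:37 on Dec 17.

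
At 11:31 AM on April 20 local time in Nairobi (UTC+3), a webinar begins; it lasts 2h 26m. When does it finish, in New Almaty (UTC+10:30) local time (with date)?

9:27 PM on April 20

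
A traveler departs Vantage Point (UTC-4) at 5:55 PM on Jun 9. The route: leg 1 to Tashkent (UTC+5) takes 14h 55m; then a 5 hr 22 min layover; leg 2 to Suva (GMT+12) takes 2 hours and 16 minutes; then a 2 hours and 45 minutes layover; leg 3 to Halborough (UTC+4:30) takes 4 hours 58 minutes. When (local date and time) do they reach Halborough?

8:41 AM on June 11

Convert departure to UTC: 5:55 PM + 4:00 = 9:55 PM UTC on Jun 9.
Add 14 hours 55 minutes leg 1 → 12:50 PM UTC (Jun 10).
Add 5 hours 22 minutes layover in Tashkent → 6:12 PM UTC.
Add 2 hours and 16 minutes leg 2 → 8:28 PM UTC.
Add 2 hours and 45 minutes layover in Suva → 11:13 PM UTC.
Add 4 hours 58 minutes leg 3 → 4:11 AM UTC (Jun 11).
Halborough is UTC+4:30, so local arrival = 4:11 AM + 4:30 = 8:41 AM on Jun 11.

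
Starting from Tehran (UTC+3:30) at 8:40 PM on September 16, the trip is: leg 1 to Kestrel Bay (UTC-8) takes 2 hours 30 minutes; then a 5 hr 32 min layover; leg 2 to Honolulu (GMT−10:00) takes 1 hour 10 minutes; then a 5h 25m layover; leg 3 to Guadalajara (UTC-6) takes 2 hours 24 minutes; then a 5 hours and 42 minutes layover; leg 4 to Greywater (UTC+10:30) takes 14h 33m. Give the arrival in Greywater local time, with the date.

Convert departure to UTC: 8:40 PM − 3:30 = 5:10 PM UTC on Sep 16.
Add 2 hours 30 minutes leg 1 → 7:40 PM UTC.
Add 5 hours and 32 minutes layover in Kestrel Bay → 1:12 AM UTC (Sep 17).
Add 1 hour 10 minutes leg 2 → 2:22 AM UTC.
Add 5 hours 25 minutes layover in Honolulu → 7:47 AM UTC.
Add 2 hours 24 minutes leg 3 → 10:11 AM UTC.
Add 5 hours and 42 minutes layover in Guadalajara → 3:53 PM UTC.
Add 14 hours 33 minutes leg 4 → 6:26 AM UTC (Sep 18).
Greywater is UTC+10:30, so local arrival = 6:26 AM + 10:30 = 4:56 PM on Sep 18.

4:56 PM on September 18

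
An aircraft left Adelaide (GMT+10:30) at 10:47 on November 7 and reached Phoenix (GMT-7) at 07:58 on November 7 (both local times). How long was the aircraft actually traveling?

Phoenix is 17:30 behind Adelaide.
Clock-face elapsed time (ignoring zones) is −2 hours 49 minutes.
Actual elapsed = −2 hours 49 minutes + 17:30 = 14 hours 41 minutes.

14 hours 41 minutes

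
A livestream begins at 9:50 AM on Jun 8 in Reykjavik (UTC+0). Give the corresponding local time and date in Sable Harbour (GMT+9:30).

7:20 PM on June 8

Reykjavik is UTC+0 so that is 9:50 AM UTC.
Sable Harbour is UTC+9:30: 9:50 AM + 9:30 = 7:20 PM on Jun 8.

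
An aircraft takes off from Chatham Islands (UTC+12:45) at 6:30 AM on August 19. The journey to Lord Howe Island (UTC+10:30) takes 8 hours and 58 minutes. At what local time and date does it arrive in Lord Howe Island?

1:13 PM on Aug 19

Convert departure to UTC: 6:30 AM − 12:45 = 5:45 PM UTC on Aug 18.
Add 8 hours and 58 minutes travel time → 2:43 AM UTC (Aug 19).
Lord Howe Island is UTC+10:30, so local arrival = 2:43 AM + 10:30 = 1:13 PM on Aug 19.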